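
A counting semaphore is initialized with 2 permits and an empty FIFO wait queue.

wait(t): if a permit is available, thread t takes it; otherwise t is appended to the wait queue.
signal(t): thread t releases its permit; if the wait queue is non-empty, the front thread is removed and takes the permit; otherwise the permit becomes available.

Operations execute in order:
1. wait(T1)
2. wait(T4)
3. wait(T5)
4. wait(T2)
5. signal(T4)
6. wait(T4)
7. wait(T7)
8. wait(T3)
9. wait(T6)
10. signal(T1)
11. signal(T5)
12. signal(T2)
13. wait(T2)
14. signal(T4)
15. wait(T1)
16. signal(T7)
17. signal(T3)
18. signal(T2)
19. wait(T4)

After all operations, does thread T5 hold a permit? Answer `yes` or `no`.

Answer: no

Derivation:
Step 1: wait(T1) -> count=1 queue=[] holders={T1}
Step 2: wait(T4) -> count=0 queue=[] holders={T1,T4}
Step 3: wait(T5) -> count=0 queue=[T5] holders={T1,T4}
Step 4: wait(T2) -> count=0 queue=[T5,T2] holders={T1,T4}
Step 5: signal(T4) -> count=0 queue=[T2] holders={T1,T5}
Step 6: wait(T4) -> count=0 queue=[T2,T4] holders={T1,T5}
Step 7: wait(T7) -> count=0 queue=[T2,T4,T7] holders={T1,T5}
Step 8: wait(T3) -> count=0 queue=[T2,T4,T7,T3] holders={T1,T5}
Step 9: wait(T6) -> count=0 queue=[T2,T4,T7,T3,T6] holders={T1,T5}
Step 10: signal(T1) -> count=0 queue=[T4,T7,T3,T6] holders={T2,T5}
Step 11: signal(T5) -> count=0 queue=[T7,T3,T6] holders={T2,T4}
Step 12: signal(T2) -> count=0 queue=[T3,T6] holders={T4,T7}
Step 13: wait(T2) -> count=0 queue=[T3,T6,T2] holders={T4,T7}
Step 14: signal(T4) -> count=0 queue=[T6,T2] holders={T3,T7}
Step 15: wait(T1) -> count=0 queue=[T6,T2,T1] holders={T3,T7}
Step 16: signal(T7) -> count=0 queue=[T2,T1] holders={T3,T6}
Step 17: signal(T3) -> count=0 queue=[T1] holders={T2,T6}
Step 18: signal(T2) -> count=0 queue=[] holders={T1,T6}
Step 19: wait(T4) -> count=0 queue=[T4] holders={T1,T6}
Final holders: {T1,T6} -> T5 not in holders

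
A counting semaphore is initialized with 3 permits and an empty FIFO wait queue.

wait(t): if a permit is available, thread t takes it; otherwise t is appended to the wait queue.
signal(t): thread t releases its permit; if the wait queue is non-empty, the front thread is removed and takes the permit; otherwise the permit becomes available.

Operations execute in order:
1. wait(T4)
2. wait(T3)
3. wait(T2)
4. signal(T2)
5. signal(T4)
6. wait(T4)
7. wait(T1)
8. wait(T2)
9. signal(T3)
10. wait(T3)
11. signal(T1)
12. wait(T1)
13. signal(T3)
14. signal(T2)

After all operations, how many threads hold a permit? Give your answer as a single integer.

Step 1: wait(T4) -> count=2 queue=[] holders={T4}
Step 2: wait(T3) -> count=1 queue=[] holders={T3,T4}
Step 3: wait(T2) -> count=0 queue=[] holders={T2,T3,T4}
Step 4: signal(T2) -> count=1 queue=[] holders={T3,T4}
Step 5: signal(T4) -> count=2 queue=[] holders={T3}
Step 6: wait(T4) -> count=1 queue=[] holders={T3,T4}
Step 7: wait(T1) -> count=0 queue=[] holders={T1,T3,T4}
Step 8: wait(T2) -> count=0 queue=[T2] holders={T1,T3,T4}
Step 9: signal(T3) -> count=0 queue=[] holders={T1,T2,T4}
Step 10: wait(T3) -> count=0 queue=[T3] holders={T1,T2,T4}
Step 11: signal(T1) -> count=0 queue=[] holders={T2,T3,T4}
Step 12: wait(T1) -> count=0 queue=[T1] holders={T2,T3,T4}
Step 13: signal(T3) -> count=0 queue=[] holders={T1,T2,T4}
Step 14: signal(T2) -> count=1 queue=[] holders={T1,T4}
Final holders: {T1,T4} -> 2 thread(s)

Answer: 2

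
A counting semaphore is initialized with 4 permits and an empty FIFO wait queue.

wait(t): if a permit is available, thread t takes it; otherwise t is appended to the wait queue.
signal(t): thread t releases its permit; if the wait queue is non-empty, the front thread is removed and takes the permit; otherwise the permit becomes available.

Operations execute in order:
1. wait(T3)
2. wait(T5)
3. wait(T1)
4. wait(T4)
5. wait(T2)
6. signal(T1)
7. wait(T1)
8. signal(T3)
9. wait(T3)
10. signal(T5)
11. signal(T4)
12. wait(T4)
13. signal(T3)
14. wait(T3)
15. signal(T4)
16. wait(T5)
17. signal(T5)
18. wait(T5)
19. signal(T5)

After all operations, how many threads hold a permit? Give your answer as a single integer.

Answer: 3

Derivation:
Step 1: wait(T3) -> count=3 queue=[] holders={T3}
Step 2: wait(T5) -> count=2 queue=[] holders={T3,T5}
Step 3: wait(T1) -> count=1 queue=[] holders={T1,T3,T5}
Step 4: wait(T4) -> count=0 queue=[] holders={T1,T3,T4,T5}
Step 5: wait(T2) -> count=0 queue=[T2] holders={T1,T3,T4,T5}
Step 6: signal(T1) -> count=0 queue=[] holders={T2,T3,T4,T5}
Step 7: wait(T1) -> count=0 queue=[T1] holders={T2,T3,T4,T5}
Step 8: signal(T3) -> count=0 queue=[] holders={T1,T2,T4,T5}
Step 9: wait(T3) -> count=0 queue=[T3] holders={T1,T2,T4,T5}
Step 10: signal(T5) -> count=0 queue=[] holders={T1,T2,T3,T4}
Step 11: signal(T4) -> count=1 queue=[] holders={T1,T2,T3}
Step 12: wait(T4) -> count=0 queue=[] holders={T1,T2,T3,T4}
Step 13: signal(T3) -> count=1 queue=[] holders={T1,T2,T4}
Step 14: wait(T3) -> count=0 queue=[] holders={T1,T2,T3,T4}
Step 15: signal(T4) -> count=1 queue=[] holders={T1,T2,T3}
Step 16: wait(T5) -> count=0 queue=[] holders={T1,T2,T3,T5}
Step 17: signal(T5) -> count=1 queue=[] holders={T1,T2,T3}
Step 18: wait(T5) -> count=0 queue=[] holders={T1,T2,T3,T5}
Step 19: signal(T5) -> count=1 queue=[] holders={T1,T2,T3}
Final holders: {T1,T2,T3} -> 3 thread(s)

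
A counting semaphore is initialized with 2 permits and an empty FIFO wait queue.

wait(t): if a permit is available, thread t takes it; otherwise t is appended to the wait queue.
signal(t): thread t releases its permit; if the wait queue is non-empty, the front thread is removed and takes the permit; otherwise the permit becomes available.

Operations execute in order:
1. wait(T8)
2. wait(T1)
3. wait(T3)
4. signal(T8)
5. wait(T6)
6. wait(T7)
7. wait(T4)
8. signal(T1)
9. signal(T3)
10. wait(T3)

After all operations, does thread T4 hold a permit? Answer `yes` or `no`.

Step 1: wait(T8) -> count=1 queue=[] holders={T8}
Step 2: wait(T1) -> count=0 queue=[] holders={T1,T8}
Step 3: wait(T3) -> count=0 queue=[T3] holders={T1,T8}
Step 4: signal(T8) -> count=0 queue=[] holders={T1,T3}
Step 5: wait(T6) -> count=0 queue=[T6] holders={T1,T3}
Step 6: wait(T7) -> count=0 queue=[T6,T7] holders={T1,T3}
Step 7: wait(T4) -> count=0 queue=[T6,T7,T4] holders={T1,T3}
Step 8: signal(T1) -> count=0 queue=[T7,T4] holders={T3,T6}
Step 9: signal(T3) -> count=0 queue=[T4] holders={T6,T7}
Step 10: wait(T3) -> count=0 queue=[T4,T3] holders={T6,T7}
Final holders: {T6,T7} -> T4 not in holders

Answer: no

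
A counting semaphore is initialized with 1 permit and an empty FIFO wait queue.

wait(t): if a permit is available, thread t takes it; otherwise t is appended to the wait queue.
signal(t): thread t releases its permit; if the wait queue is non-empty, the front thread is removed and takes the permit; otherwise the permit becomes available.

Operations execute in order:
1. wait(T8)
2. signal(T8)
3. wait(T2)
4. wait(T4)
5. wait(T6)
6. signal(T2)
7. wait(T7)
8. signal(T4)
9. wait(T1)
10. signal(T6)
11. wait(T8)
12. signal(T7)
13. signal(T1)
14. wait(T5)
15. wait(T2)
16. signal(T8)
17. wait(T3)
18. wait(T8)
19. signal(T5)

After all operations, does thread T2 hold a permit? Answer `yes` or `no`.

Step 1: wait(T8) -> count=0 queue=[] holders={T8}
Step 2: signal(T8) -> count=1 queue=[] holders={none}
Step 3: wait(T2) -> count=0 queue=[] holders={T2}
Step 4: wait(T4) -> count=0 queue=[T4] holders={T2}
Step 5: wait(T6) -> count=0 queue=[T4,T6] holders={T2}
Step 6: signal(T2) -> count=0 queue=[T6] holders={T4}
Step 7: wait(T7) -> count=0 queue=[T6,T7] holders={T4}
Step 8: signal(T4) -> count=0 queue=[T7] holders={T6}
Step 9: wait(T1) -> count=0 queue=[T7,T1] holders={T6}
Step 10: signal(T6) -> count=0 queue=[T1] holders={T7}
Step 11: wait(T8) -> count=0 queue=[T1,T8] holders={T7}
Step 12: signal(T7) -> count=0 queue=[T8] holders={T1}
Step 13: signal(T1) -> count=0 queue=[] holders={T8}
Step 14: wait(T5) -> count=0 queue=[T5] holders={T8}
Step 15: wait(T2) -> count=0 queue=[T5,T2] holders={T8}
Step 16: signal(T8) -> count=0 queue=[T2] holders={T5}
Step 17: wait(T3) -> count=0 queue=[T2,T3] holders={T5}
Step 18: wait(T8) -> count=0 queue=[T2,T3,T8] holders={T5}
Step 19: signal(T5) -> count=0 queue=[T3,T8] holders={T2}
Final holders: {T2} -> T2 in holders

Answer: yes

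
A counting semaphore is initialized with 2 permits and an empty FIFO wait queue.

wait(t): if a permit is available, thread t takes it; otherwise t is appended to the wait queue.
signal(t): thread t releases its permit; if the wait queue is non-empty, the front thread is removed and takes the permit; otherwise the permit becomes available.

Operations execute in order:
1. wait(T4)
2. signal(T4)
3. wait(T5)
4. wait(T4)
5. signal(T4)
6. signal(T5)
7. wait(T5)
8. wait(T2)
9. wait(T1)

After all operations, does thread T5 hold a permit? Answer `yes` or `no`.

Answer: yes

Derivation:
Step 1: wait(T4) -> count=1 queue=[] holders={T4}
Step 2: signal(T4) -> count=2 queue=[] holders={none}
Step 3: wait(T5) -> count=1 queue=[] holders={T5}
Step 4: wait(T4) -> count=0 queue=[] holders={T4,T5}
Step 5: signal(T4) -> count=1 queue=[] holders={T5}
Step 6: signal(T5) -> count=2 queue=[] holders={none}
Step 7: wait(T5) -> count=1 queue=[] holders={T5}
Step 8: wait(T2) -> count=0 queue=[] holders={T2,T5}
Step 9: wait(T1) -> count=0 queue=[T1] holders={T2,T5}
Final holders: {T2,T5} -> T5 in holders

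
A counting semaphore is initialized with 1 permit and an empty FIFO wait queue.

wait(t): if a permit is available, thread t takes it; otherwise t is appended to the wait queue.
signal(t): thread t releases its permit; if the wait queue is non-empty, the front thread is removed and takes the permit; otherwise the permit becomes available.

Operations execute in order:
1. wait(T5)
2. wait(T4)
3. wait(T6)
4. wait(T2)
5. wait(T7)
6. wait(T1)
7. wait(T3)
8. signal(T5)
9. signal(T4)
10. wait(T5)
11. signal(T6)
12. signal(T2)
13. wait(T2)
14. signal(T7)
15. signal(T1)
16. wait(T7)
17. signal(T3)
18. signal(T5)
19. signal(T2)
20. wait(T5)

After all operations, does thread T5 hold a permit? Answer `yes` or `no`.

Step 1: wait(T5) -> count=0 queue=[] holders={T5}
Step 2: wait(T4) -> count=0 queue=[T4] holders={T5}
Step 3: wait(T6) -> count=0 queue=[T4,T6] holders={T5}
Step 4: wait(T2) -> count=0 queue=[T4,T6,T2] holders={T5}
Step 5: wait(T7) -> count=0 queue=[T4,T6,T2,T7] holders={T5}
Step 6: wait(T1) -> count=0 queue=[T4,T6,T2,T7,T1] holders={T5}
Step 7: wait(T3) -> count=0 queue=[T4,T6,T2,T7,T1,T3] holders={T5}
Step 8: signal(T5) -> count=0 queue=[T6,T2,T7,T1,T3] holders={T4}
Step 9: signal(T4) -> count=0 queue=[T2,T7,T1,T3] holders={T6}
Step 10: wait(T5) -> count=0 queue=[T2,T7,T1,T3,T5] holders={T6}
Step 11: signal(T6) -> count=0 queue=[T7,T1,T3,T5] holders={T2}
Step 12: signal(T2) -> count=0 queue=[T1,T3,T5] holders={T7}
Step 13: wait(T2) -> count=0 queue=[T1,T3,T5,T2] holders={T7}
Step 14: signal(T7) -> count=0 queue=[T3,T5,T2] holders={T1}
Step 15: signal(T1) -> count=0 queue=[T5,T2] holders={T3}
Step 16: wait(T7) -> count=0 queue=[T5,T2,T7] holders={T3}
Step 17: signal(T3) -> count=0 queue=[T2,T7] holders={T5}
Step 18: signal(T5) -> count=0 queue=[T7] holders={T2}
Step 19: signal(T2) -> count=0 queue=[] holders={T7}
Step 20: wait(T5) -> count=0 queue=[T5] holders={T7}
Final holders: {T7} -> T5 not in holders

Answer: no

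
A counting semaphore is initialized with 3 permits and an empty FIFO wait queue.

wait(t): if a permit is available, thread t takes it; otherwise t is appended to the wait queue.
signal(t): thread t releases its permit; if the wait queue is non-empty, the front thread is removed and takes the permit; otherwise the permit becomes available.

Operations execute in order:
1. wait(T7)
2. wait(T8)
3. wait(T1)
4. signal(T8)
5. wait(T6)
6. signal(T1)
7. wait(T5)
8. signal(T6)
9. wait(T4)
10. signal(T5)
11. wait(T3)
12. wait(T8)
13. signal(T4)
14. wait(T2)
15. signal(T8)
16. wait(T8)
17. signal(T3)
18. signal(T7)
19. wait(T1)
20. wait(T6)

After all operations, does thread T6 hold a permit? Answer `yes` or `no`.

Step 1: wait(T7) -> count=2 queue=[] holders={T7}
Step 2: wait(T8) -> count=1 queue=[] holders={T7,T8}
Step 3: wait(T1) -> count=0 queue=[] holders={T1,T7,T8}
Step 4: signal(T8) -> count=1 queue=[] holders={T1,T7}
Step 5: wait(T6) -> count=0 queue=[] holders={T1,T6,T7}
Step 6: signal(T1) -> count=1 queue=[] holders={T6,T7}
Step 7: wait(T5) -> count=0 queue=[] holders={T5,T6,T7}
Step 8: signal(T6) -> count=1 queue=[] holders={T5,T7}
Step 9: wait(T4) -> count=0 queue=[] holders={T4,T5,T7}
Step 10: signal(T5) -> count=1 queue=[] holders={T4,T7}
Step 11: wait(T3) -> count=0 queue=[] holders={T3,T4,T7}
Step 12: wait(T8) -> count=0 queue=[T8] holders={T3,T4,T7}
Step 13: signal(T4) -> count=0 queue=[] holders={T3,T7,T8}
Step 14: wait(T2) -> count=0 queue=[T2] holders={T3,T7,T8}
Step 15: signal(T8) -> count=0 queue=[] holders={T2,T3,T7}
Step 16: wait(T8) -> count=0 queue=[T8] holders={T2,T3,T7}
Step 17: signal(T3) -> count=0 queue=[] holders={T2,T7,T8}
Step 18: signal(T7) -> count=1 queue=[] holders={T2,T8}
Step 19: wait(T1) -> count=0 queue=[] holders={T1,T2,T8}
Step 20: wait(T6) -> count=0 queue=[T6] holders={T1,T2,T8}
Final holders: {T1,T2,T8} -> T6 not in holders

Answer: no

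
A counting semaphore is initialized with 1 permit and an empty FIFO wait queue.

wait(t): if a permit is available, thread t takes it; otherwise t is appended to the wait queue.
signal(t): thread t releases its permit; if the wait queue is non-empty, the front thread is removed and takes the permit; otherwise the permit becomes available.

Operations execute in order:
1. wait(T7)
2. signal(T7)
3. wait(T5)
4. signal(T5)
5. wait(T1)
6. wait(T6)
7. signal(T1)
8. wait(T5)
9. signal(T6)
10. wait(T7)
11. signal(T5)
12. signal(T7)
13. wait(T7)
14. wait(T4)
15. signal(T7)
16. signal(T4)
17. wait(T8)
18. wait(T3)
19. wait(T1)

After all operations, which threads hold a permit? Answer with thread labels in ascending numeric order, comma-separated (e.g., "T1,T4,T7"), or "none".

Step 1: wait(T7) -> count=0 queue=[] holders={T7}
Step 2: signal(T7) -> count=1 queue=[] holders={none}
Step 3: wait(T5) -> count=0 queue=[] holders={T5}
Step 4: signal(T5) -> count=1 queue=[] holders={none}
Step 5: wait(T1) -> count=0 queue=[] holders={T1}
Step 6: wait(T6) -> count=0 queue=[T6] holders={T1}
Step 7: signal(T1) -> count=0 queue=[] holders={T6}
Step 8: wait(T5) -> count=0 queue=[T5] holders={T6}
Step 9: signal(T6) -> count=0 queue=[] holders={T5}
Step 10: wait(T7) -> count=0 queue=[T7] holders={T5}
Step 11: signal(T5) -> count=0 queue=[] holders={T7}
Step 12: signal(T7) -> count=1 queue=[] holders={none}
Step 13: wait(T7) -> count=0 queue=[] holders={T7}
Step 14: wait(T4) -> count=0 queue=[T4] holders={T7}
Step 15: signal(T7) -> count=0 queue=[] holders={T4}
Step 16: signal(T4) -> count=1 queue=[] holders={none}
Step 17: wait(T8) -> count=0 queue=[] holders={T8}
Step 18: wait(T3) -> count=0 queue=[T3] holders={T8}
Step 19: wait(T1) -> count=0 queue=[T3,T1] holders={T8}
Final holders: T8

Answer: T8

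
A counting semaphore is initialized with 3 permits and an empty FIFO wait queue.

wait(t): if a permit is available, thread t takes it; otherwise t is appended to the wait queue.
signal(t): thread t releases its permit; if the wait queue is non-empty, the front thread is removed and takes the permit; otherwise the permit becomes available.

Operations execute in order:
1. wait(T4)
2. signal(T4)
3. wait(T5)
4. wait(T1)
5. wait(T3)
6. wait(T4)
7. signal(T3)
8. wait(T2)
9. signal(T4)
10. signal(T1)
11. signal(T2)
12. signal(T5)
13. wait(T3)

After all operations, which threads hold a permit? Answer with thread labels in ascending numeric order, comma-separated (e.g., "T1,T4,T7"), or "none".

Step 1: wait(T4) -> count=2 queue=[] holders={T4}
Step 2: signal(T4) -> count=3 queue=[] holders={none}
Step 3: wait(T5) -> count=2 queue=[] holders={T5}
Step 4: wait(T1) -> count=1 queue=[] holders={T1,T5}
Step 5: wait(T3) -> count=0 queue=[] holders={T1,T3,T5}
Step 6: wait(T4) -> count=0 queue=[T4] holders={T1,T3,T5}
Step 7: signal(T3) -> count=0 queue=[] holders={T1,T4,T5}
Step 8: wait(T2) -> count=0 queue=[T2] holders={T1,T4,T5}
Step 9: signal(T4) -> count=0 queue=[] holders={T1,T2,T5}
Step 10: signal(T1) -> count=1 queue=[] holders={T2,T5}
Step 11: signal(T2) -> count=2 queue=[] holders={T5}
Step 12: signal(T5) -> count=3 queue=[] holders={none}
Step 13: wait(T3) -> count=2 queue=[] holders={T3}
Final holders: T3

Answer: T3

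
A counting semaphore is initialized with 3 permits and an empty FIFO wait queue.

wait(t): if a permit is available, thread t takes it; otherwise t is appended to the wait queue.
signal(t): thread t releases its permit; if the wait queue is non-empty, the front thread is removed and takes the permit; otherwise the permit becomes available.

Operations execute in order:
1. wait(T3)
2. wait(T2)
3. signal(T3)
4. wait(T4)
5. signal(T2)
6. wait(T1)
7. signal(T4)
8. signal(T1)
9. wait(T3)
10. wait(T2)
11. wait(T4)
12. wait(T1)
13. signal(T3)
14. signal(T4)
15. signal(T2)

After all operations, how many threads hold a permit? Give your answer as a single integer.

Step 1: wait(T3) -> count=2 queue=[] holders={T3}
Step 2: wait(T2) -> count=1 queue=[] holders={T2,T3}
Step 3: signal(T3) -> count=2 queue=[] holders={T2}
Step 4: wait(T4) -> count=1 queue=[] holders={T2,T4}
Step 5: signal(T2) -> count=2 queue=[] holders={T4}
Step 6: wait(T1) -> count=1 queue=[] holders={T1,T4}
Step 7: signal(T4) -> count=2 queue=[] holders={T1}
Step 8: signal(T1) -> count=3 queue=[] holders={none}
Step 9: wait(T3) -> count=2 queue=[] holders={T3}
Step 10: wait(T2) -> count=1 queue=[] holders={T2,T3}
Step 11: wait(T4) -> count=0 queue=[] holders={T2,T3,T4}
Step 12: wait(T1) -> count=0 queue=[T1] holders={T2,T3,T4}
Step 13: signal(T3) -> count=0 queue=[] holders={T1,T2,T4}
Step 14: signal(T4) -> count=1 queue=[] holders={T1,T2}
Step 15: signal(T2) -> count=2 queue=[] holders={T1}
Final holders: {T1} -> 1 thread(s)

Answer: 1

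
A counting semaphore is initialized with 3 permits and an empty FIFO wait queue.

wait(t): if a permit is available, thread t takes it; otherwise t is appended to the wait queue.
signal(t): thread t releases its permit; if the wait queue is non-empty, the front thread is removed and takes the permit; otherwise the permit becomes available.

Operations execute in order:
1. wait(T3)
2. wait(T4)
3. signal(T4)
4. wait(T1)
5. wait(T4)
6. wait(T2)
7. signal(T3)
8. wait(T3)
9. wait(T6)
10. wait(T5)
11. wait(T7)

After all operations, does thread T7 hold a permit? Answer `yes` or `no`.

Step 1: wait(T3) -> count=2 queue=[] holders={T3}
Step 2: wait(T4) -> count=1 queue=[] holders={T3,T4}
Step 3: signal(T4) -> count=2 queue=[] holders={T3}
Step 4: wait(T1) -> count=1 queue=[] holders={T1,T3}
Step 5: wait(T4) -> count=0 queue=[] holders={T1,T3,T4}
Step 6: wait(T2) -> count=0 queue=[T2] holders={T1,T3,T4}
Step 7: signal(T3) -> count=0 queue=[] holders={T1,T2,T4}
Step 8: wait(T3) -> count=0 queue=[T3] holders={T1,T2,T4}
Step 9: wait(T6) -> count=0 queue=[T3,T6] holders={T1,T2,T4}
Step 10: wait(T5) -> count=0 queue=[T3,T6,T5] holders={T1,T2,T4}
Step 11: wait(T7) -> count=0 queue=[T3,T6,T5,T7] holders={T1,T2,T4}
Final holders: {T1,T2,T4} -> T7 not in holders

Answer: no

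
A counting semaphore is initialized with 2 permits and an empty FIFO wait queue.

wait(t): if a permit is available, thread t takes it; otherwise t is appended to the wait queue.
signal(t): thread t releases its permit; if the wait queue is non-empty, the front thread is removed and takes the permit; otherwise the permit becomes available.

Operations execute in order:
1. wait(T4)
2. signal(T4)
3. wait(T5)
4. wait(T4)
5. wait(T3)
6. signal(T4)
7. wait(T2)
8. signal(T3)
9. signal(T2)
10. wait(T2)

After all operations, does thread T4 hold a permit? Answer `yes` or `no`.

Step 1: wait(T4) -> count=1 queue=[] holders={T4}
Step 2: signal(T4) -> count=2 queue=[] holders={none}
Step 3: wait(T5) -> count=1 queue=[] holders={T5}
Step 4: wait(T4) -> count=0 queue=[] holders={T4,T5}
Step 5: wait(T3) -> count=0 queue=[T3] holders={T4,T5}
Step 6: signal(T4) -> count=0 queue=[] holders={T3,T5}
Step 7: wait(T2) -> count=0 queue=[T2] holders={T3,T5}
Step 8: signal(T3) -> count=0 queue=[] holders={T2,T5}
Step 9: signal(T2) -> count=1 queue=[] holders={T5}
Step 10: wait(T2) -> count=0 queue=[] holders={T2,T5}
Final holders: {T2,T5} -> T4 not in holders

Answer: no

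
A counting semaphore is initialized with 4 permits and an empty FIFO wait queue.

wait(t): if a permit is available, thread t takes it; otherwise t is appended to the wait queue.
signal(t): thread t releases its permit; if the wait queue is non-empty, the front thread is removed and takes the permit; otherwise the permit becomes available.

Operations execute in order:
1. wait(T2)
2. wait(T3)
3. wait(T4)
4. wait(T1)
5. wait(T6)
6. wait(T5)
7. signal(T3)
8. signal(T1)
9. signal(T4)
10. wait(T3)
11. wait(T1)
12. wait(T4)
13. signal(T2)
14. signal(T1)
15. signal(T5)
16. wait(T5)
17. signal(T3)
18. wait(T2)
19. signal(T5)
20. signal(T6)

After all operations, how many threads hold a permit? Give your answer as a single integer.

Answer: 2

Derivation:
Step 1: wait(T2) -> count=3 queue=[] holders={T2}
Step 2: wait(T3) -> count=2 queue=[] holders={T2,T3}
Step 3: wait(T4) -> count=1 queue=[] holders={T2,T3,T4}
Step 4: wait(T1) -> count=0 queue=[] holders={T1,T2,T3,T4}
Step 5: wait(T6) -> count=0 queue=[T6] holders={T1,T2,T3,T4}
Step 6: wait(T5) -> count=0 queue=[T6,T5] holders={T1,T2,T3,T4}
Step 7: signal(T3) -> count=0 queue=[T5] holders={T1,T2,T4,T6}
Step 8: signal(T1) -> count=0 queue=[] holders={T2,T4,T5,T6}
Step 9: signal(T4) -> count=1 queue=[] holders={T2,T5,T6}
Step 10: wait(T3) -> count=0 queue=[] holders={T2,T3,T5,T6}
Step 11: wait(T1) -> count=0 queue=[T1] holders={T2,T3,T5,T6}
Step 12: wait(T4) -> count=0 queue=[T1,T4] holders={T2,T3,T5,T6}
Step 13: signal(T2) -> count=0 queue=[T4] holders={T1,T3,T5,T6}
Step 14: signal(T1) -> count=0 queue=[] holders={T3,T4,T5,T6}
Step 15: signal(T5) -> count=1 queue=[] holders={T3,T4,T6}
Step 16: wait(T5) -> count=0 queue=[] holders={T3,T4,T5,T6}
Step 17: signal(T3) -> count=1 queue=[] holders={T4,T5,T6}
Step 18: wait(T2) -> count=0 queue=[] holders={T2,T4,T5,T6}
Step 19: signal(T5) -> count=1 queue=[] holders={T2,T4,T6}
Step 20: signal(T6) -> count=2 queue=[] holders={T2,T4}
Final holders: {T2,T4} -> 2 thread(s)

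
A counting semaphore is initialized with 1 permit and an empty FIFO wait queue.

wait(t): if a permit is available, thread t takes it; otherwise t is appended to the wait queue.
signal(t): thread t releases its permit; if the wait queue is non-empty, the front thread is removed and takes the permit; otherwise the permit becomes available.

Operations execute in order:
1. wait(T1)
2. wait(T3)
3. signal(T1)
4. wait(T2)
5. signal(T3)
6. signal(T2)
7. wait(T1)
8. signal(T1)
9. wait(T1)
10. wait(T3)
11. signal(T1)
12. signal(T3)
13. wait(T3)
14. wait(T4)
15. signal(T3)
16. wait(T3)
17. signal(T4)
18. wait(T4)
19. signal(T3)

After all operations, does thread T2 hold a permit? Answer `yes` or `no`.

Answer: no

Derivation:
Step 1: wait(T1) -> count=0 queue=[] holders={T1}
Step 2: wait(T3) -> count=0 queue=[T3] holders={T1}
Step 3: signal(T1) -> count=0 queue=[] holders={T3}
Step 4: wait(T2) -> count=0 queue=[T2] holders={T3}
Step 5: signal(T3) -> count=0 queue=[] holders={T2}
Step 6: signal(T2) -> count=1 queue=[] holders={none}
Step 7: wait(T1) -> count=0 queue=[] holders={T1}
Step 8: signal(T1) -> count=1 queue=[] holders={none}
Step 9: wait(T1) -> count=0 queue=[] holders={T1}
Step 10: wait(T3) -> count=0 queue=[T3] holders={T1}
Step 11: signal(T1) -> count=0 queue=[] holders={T3}
Step 12: signal(T3) -> count=1 queue=[] holders={none}
Step 13: wait(T3) -> count=0 queue=[] holders={T3}
Step 14: wait(T4) -> count=0 queue=[T4] holders={T3}
Step 15: signal(T3) -> count=0 queue=[] holders={T4}
Step 16: wait(T3) -> count=0 queue=[T3] holders={T4}
Step 17: signal(T4) -> count=0 queue=[] holders={T3}
Step 18: wait(T4) -> count=0 queue=[T4] holders={T3}
Step 19: signal(T3) -> count=0 queue=[] holders={T4}
Final holders: {T4} -> T2 not in holders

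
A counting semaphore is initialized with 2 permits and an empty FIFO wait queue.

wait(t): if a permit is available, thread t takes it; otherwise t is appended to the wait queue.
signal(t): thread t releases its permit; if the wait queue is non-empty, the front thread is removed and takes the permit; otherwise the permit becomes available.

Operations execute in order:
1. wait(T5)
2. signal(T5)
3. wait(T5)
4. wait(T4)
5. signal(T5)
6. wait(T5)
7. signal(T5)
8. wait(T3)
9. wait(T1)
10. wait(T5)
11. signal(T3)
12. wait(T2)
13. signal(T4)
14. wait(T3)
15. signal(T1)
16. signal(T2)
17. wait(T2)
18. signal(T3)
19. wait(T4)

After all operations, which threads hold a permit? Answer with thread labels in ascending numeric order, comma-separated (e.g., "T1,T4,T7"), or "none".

Step 1: wait(T5) -> count=1 queue=[] holders={T5}
Step 2: signal(T5) -> count=2 queue=[] holders={none}
Step 3: wait(T5) -> count=1 queue=[] holders={T5}
Step 4: wait(T4) -> count=0 queue=[] holders={T4,T5}
Step 5: signal(T5) -> count=1 queue=[] holders={T4}
Step 6: wait(T5) -> count=0 queue=[] holders={T4,T5}
Step 7: signal(T5) -> count=1 queue=[] holders={T4}
Step 8: wait(T3) -> count=0 queue=[] holders={T3,T4}
Step 9: wait(T1) -> count=0 queue=[T1] holders={T3,T4}
Step 10: wait(T5) -> count=0 queue=[T1,T5] holders={T3,T4}
Step 11: signal(T3) -> count=0 queue=[T5] holders={T1,T4}
Step 12: wait(T2) -> count=0 queue=[T5,T2] holders={T1,T4}
Step 13: signal(T4) -> count=0 queue=[T2] holders={T1,T5}
Step 14: wait(T3) -> count=0 queue=[T2,T3] holders={T1,T5}
Step 15: signal(T1) -> count=0 queue=[T3] holders={T2,T5}
Step 16: signal(T2) -> count=0 queue=[] holders={T3,T5}
Step 17: wait(T2) -> count=0 queue=[T2] holders={T3,T5}
Step 18: signal(T3) -> count=0 queue=[] holders={T2,T5}
Step 19: wait(T4) -> count=0 queue=[T4] holders={T2,T5}
Final holders: T2,T5

Answer: T2,T5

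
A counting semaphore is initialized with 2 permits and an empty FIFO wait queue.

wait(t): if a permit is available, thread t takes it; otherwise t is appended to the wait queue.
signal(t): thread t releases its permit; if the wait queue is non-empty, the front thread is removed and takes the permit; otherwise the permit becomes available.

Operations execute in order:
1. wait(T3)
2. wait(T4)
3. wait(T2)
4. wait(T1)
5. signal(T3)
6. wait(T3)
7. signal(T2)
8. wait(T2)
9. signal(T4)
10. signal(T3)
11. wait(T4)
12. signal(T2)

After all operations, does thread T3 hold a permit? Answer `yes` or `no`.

Step 1: wait(T3) -> count=1 queue=[] holders={T3}
Step 2: wait(T4) -> count=0 queue=[] holders={T3,T4}
Step 3: wait(T2) -> count=0 queue=[T2] holders={T3,T4}
Step 4: wait(T1) -> count=0 queue=[T2,T1] holders={T3,T4}
Step 5: signal(T3) -> count=0 queue=[T1] holders={T2,T4}
Step 6: wait(T3) -> count=0 queue=[T1,T3] holders={T2,T4}
Step 7: signal(T2) -> count=0 queue=[T3] holders={T1,T4}
Step 8: wait(T2) -> count=0 queue=[T3,T2] holders={T1,T4}
Step 9: signal(T4) -> count=0 queue=[T2] holders={T1,T3}
Step 10: signal(T3) -> count=0 queue=[] holders={T1,T2}
Step 11: wait(T4) -> count=0 queue=[T4] holders={T1,T2}
Step 12: signal(T2) -> count=0 queue=[] holders={T1,T4}
Final holders: {T1,T4} -> T3 not in holders

Answer: no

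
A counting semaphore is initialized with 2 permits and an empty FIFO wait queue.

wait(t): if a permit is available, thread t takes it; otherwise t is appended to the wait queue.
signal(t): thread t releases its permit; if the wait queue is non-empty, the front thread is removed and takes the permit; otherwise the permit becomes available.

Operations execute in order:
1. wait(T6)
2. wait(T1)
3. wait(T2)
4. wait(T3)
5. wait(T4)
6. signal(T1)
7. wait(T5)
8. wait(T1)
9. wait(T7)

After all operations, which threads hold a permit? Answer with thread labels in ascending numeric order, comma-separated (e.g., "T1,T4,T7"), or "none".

Answer: T2,T6

Derivation:
Step 1: wait(T6) -> count=1 queue=[] holders={T6}
Step 2: wait(T1) -> count=0 queue=[] holders={T1,T6}
Step 3: wait(T2) -> count=0 queue=[T2] holders={T1,T6}
Step 4: wait(T3) -> count=0 queue=[T2,T3] holders={T1,T6}
Step 5: wait(T4) -> count=0 queue=[T2,T3,T4] holders={T1,T6}
Step 6: signal(T1) -> count=0 queue=[T3,T4] holders={T2,T6}
Step 7: wait(T5) -> count=0 queue=[T3,T4,T5] holders={T2,T6}
Step 8: wait(T1) -> count=0 queue=[T3,T4,T5,T1] holders={T2,T6}
Step 9: wait(T7) -> count=0 queue=[T3,T4,T5,T1,T7] holders={T2,T6}
Final holders: T2,T6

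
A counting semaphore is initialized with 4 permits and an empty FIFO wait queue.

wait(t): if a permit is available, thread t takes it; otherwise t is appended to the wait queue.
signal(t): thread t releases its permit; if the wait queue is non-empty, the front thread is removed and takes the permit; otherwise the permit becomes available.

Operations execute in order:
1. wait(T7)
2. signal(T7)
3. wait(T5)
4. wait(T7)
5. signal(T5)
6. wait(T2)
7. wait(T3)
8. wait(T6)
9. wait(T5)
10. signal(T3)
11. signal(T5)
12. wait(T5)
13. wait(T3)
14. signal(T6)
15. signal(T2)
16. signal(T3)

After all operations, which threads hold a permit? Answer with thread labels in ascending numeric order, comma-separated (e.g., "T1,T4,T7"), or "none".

Answer: T5,T7

Derivation:
Step 1: wait(T7) -> count=3 queue=[] holders={T7}
Step 2: signal(T7) -> count=4 queue=[] holders={none}
Step 3: wait(T5) -> count=3 queue=[] holders={T5}
Step 4: wait(T7) -> count=2 queue=[] holders={T5,T7}
Step 5: signal(T5) -> count=3 queue=[] holders={T7}
Step 6: wait(T2) -> count=2 queue=[] holders={T2,T7}
Step 7: wait(T3) -> count=1 queue=[] holders={T2,T3,T7}
Step 8: wait(T6) -> count=0 queue=[] holders={T2,T3,T6,T7}
Step 9: wait(T5) -> count=0 queue=[T5] holders={T2,T3,T6,T7}
Step 10: signal(T3) -> count=0 queue=[] holders={T2,T5,T6,T7}
Step 11: signal(T5) -> count=1 queue=[] holders={T2,T6,T7}
Step 12: wait(T5) -> count=0 queue=[] holders={T2,T5,T6,T7}
Step 13: wait(T3) -> count=0 queue=[T3] holders={T2,T5,T6,T7}
Step 14: signal(T6) -> count=0 queue=[] holders={T2,T3,T5,T7}
Step 15: signal(T2) -> count=1 queue=[] holders={T3,T5,T7}
Step 16: signal(T3) -> count=2 queue=[] holders={T5,T7}
Final holders: T5,T7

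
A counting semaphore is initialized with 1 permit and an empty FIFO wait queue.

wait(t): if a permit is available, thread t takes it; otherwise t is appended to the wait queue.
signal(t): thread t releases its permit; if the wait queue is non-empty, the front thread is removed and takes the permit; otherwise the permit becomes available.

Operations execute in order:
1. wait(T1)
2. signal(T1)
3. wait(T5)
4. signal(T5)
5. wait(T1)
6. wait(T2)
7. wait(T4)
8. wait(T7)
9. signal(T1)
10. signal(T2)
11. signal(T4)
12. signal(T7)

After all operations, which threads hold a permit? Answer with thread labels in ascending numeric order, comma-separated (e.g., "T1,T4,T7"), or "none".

Answer: none

Derivation:
Step 1: wait(T1) -> count=0 queue=[] holders={T1}
Step 2: signal(T1) -> count=1 queue=[] holders={none}
Step 3: wait(T5) -> count=0 queue=[] holders={T5}
Step 4: signal(T5) -> count=1 queue=[] holders={none}
Step 5: wait(T1) -> count=0 queue=[] holders={T1}
Step 6: wait(T2) -> count=0 queue=[T2] holders={T1}
Step 7: wait(T4) -> count=0 queue=[T2,T4] holders={T1}
Step 8: wait(T7) -> count=0 queue=[T2,T4,T7] holders={T1}
Step 9: signal(T1) -> count=0 queue=[T4,T7] holders={T2}
Step 10: signal(T2) -> count=0 queue=[T7] holders={T4}
Step 11: signal(T4) -> count=0 queue=[] holders={T7}
Step 12: signal(T7) -> count=1 queue=[] holders={none}
Final holders: none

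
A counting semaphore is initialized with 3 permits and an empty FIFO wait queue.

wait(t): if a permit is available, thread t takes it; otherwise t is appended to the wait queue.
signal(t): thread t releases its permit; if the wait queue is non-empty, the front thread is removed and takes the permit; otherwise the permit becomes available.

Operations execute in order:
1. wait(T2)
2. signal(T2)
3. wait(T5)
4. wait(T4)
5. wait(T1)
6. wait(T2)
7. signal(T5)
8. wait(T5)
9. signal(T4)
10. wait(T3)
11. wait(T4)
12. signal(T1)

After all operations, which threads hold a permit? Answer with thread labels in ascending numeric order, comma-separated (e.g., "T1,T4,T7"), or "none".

Step 1: wait(T2) -> count=2 queue=[] holders={T2}
Step 2: signal(T2) -> count=3 queue=[] holders={none}
Step 3: wait(T5) -> count=2 queue=[] holders={T5}
Step 4: wait(T4) -> count=1 queue=[] holders={T4,T5}
Step 5: wait(T1) -> count=0 queue=[] holders={T1,T4,T5}
Step 6: wait(T2) -> count=0 queue=[T2] holders={T1,T4,T5}
Step 7: signal(T5) -> count=0 queue=[] holders={T1,T2,T4}
Step 8: wait(T5) -> count=0 queue=[T5] holders={T1,T2,T4}
Step 9: signal(T4) -> count=0 queue=[] holders={T1,T2,T5}
Step 10: wait(T3) -> count=0 queue=[T3] holders={T1,T2,T5}
Step 11: wait(T4) -> count=0 queue=[T3,T4] holders={T1,T2,T5}
Step 12: signal(T1) -> count=0 queue=[T4] holders={T2,T3,T5}
Final holders: T2,T3,T5

Answer: T2,T3,T5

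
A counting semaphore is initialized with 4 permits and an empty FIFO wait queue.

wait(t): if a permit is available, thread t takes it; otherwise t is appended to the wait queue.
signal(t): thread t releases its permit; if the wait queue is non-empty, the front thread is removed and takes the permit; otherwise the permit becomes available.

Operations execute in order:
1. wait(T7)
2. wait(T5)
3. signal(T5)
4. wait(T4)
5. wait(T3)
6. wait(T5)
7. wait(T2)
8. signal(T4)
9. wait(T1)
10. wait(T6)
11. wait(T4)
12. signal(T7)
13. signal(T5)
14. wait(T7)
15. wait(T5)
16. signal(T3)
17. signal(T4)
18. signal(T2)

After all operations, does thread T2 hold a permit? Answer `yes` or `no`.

Answer: no

Derivation:
Step 1: wait(T7) -> count=3 queue=[] holders={T7}
Step 2: wait(T5) -> count=2 queue=[] holders={T5,T7}
Step 3: signal(T5) -> count=3 queue=[] holders={T7}
Step 4: wait(T4) -> count=2 queue=[] holders={T4,T7}
Step 5: wait(T3) -> count=1 queue=[] holders={T3,T4,T7}
Step 6: wait(T5) -> count=0 queue=[] holders={T3,T4,T5,T7}
Step 7: wait(T2) -> count=0 queue=[T2] holders={T3,T4,T5,T7}
Step 8: signal(T4) -> count=0 queue=[] holders={T2,T3,T5,T7}
Step 9: wait(T1) -> count=0 queue=[T1] holders={T2,T3,T5,T7}
Step 10: wait(T6) -> count=0 queue=[T1,T6] holders={T2,T3,T5,T7}
Step 11: wait(T4) -> count=0 queue=[T1,T6,T4] holders={T2,T3,T5,T7}
Step 12: signal(T7) -> count=0 queue=[T6,T4] holders={T1,T2,T3,T5}
Step 13: signal(T5) -> count=0 queue=[T4] holders={T1,T2,T3,T6}
Step 14: wait(T7) -> count=0 queue=[T4,T7] holders={T1,T2,T3,T6}
Step 15: wait(T5) -> count=0 queue=[T4,T7,T5] holders={T1,T2,T3,T6}
Step 16: signal(T3) -> count=0 queue=[T7,T5] holders={T1,T2,T4,T6}
Step 17: signal(T4) -> count=0 queue=[T5] holders={T1,T2,T6,T7}
Step 18: signal(T2) -> count=0 queue=[] holders={T1,T5,T6,T7}
Final holders: {T1,T5,T6,T7} -> T2 not in holders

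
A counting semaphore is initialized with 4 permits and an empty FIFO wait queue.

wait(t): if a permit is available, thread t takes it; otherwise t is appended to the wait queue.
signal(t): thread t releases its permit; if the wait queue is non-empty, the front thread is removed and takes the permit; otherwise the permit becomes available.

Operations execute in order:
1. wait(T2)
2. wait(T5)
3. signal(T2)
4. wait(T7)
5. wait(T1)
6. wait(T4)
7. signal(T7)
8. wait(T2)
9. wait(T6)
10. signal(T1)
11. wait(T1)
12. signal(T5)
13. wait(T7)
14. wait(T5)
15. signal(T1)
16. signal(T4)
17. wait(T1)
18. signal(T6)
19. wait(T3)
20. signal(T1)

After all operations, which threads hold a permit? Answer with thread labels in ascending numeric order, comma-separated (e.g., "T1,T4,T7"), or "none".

Answer: T2,T3,T5,T7

Derivation:
Step 1: wait(T2) -> count=3 queue=[] holders={T2}
Step 2: wait(T5) -> count=2 queue=[] holders={T2,T5}
Step 3: signal(T2) -> count=3 queue=[] holders={T5}
Step 4: wait(T7) -> count=2 queue=[] holders={T5,T7}
Step 5: wait(T1) -> count=1 queue=[] holders={T1,T5,T7}
Step 6: wait(T4) -> count=0 queue=[] holders={T1,T4,T5,T7}
Step 7: signal(T7) -> count=1 queue=[] holders={T1,T4,T5}
Step 8: wait(T2) -> count=0 queue=[] holders={T1,T2,T4,T5}
Step 9: wait(T6) -> count=0 queue=[T6] holders={T1,T2,T4,T5}
Step 10: signal(T1) -> count=0 queue=[] holders={T2,T4,T5,T6}
Step 11: wait(T1) -> count=0 queue=[T1] holders={T2,T4,T5,T6}
Step 12: signal(T5) -> count=0 queue=[] holders={T1,T2,T4,T6}
Step 13: wait(T7) -> count=0 queue=[T7] holders={T1,T2,T4,T6}
Step 14: wait(T5) -> count=0 queue=[T7,T5] holders={T1,T2,T4,T6}
Step 15: signal(T1) -> count=0 queue=[T5] holders={T2,T4,T6,T7}
Step 16: signal(T4) -> count=0 queue=[] holders={T2,T5,T6,T7}
Step 17: wait(T1) -> count=0 queue=[T1] holders={T2,T5,T6,T7}
Step 18: signal(T6) -> count=0 queue=[] holders={T1,T2,T5,T7}
Step 19: wait(T3) -> count=0 queue=[T3] holders={T1,T2,T5,T7}
Step 20: signal(T1) -> count=0 queue=[] holders={T2,T3,T5,T7}
Final holders: T2,T3,T5,T7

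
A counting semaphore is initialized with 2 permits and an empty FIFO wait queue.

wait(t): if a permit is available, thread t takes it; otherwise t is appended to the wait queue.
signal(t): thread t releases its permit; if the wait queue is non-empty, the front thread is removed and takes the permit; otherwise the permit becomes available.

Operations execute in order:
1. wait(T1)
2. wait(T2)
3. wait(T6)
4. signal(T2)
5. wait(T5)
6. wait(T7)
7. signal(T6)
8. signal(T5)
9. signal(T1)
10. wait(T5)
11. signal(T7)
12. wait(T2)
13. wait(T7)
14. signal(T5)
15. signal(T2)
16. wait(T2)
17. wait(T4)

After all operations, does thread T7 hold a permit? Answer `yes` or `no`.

Step 1: wait(T1) -> count=1 queue=[] holders={T1}
Step 2: wait(T2) -> count=0 queue=[] holders={T1,T2}
Step 3: wait(T6) -> count=0 queue=[T6] holders={T1,T2}
Step 4: signal(T2) -> count=0 queue=[] holders={T1,T6}
Step 5: wait(T5) -> count=0 queue=[T5] holders={T1,T6}
Step 6: wait(T7) -> count=0 queue=[T5,T7] holders={T1,T6}
Step 7: signal(T6) -> count=0 queue=[T7] holders={T1,T5}
Step 8: signal(T5) -> count=0 queue=[] holders={T1,T7}
Step 9: signal(T1) -> count=1 queue=[] holders={T7}
Step 10: wait(T5) -> count=0 queue=[] holders={T5,T7}
Step 11: signal(T7) -> count=1 queue=[] holders={T5}
Step 12: wait(T2) -> count=0 queue=[] holders={T2,T5}
Step 13: wait(T7) -> count=0 queue=[T7] holders={T2,T5}
Step 14: signal(T5) -> count=0 queue=[] holders={T2,T7}
Step 15: signal(T2) -> count=1 queue=[] holders={T7}
Step 16: wait(T2) -> count=0 queue=[] holders={T2,T7}
Step 17: wait(T4) -> count=0 queue=[T4] holders={T2,T7}
Final holders: {T2,T7} -> T7 in holders

Answer: yes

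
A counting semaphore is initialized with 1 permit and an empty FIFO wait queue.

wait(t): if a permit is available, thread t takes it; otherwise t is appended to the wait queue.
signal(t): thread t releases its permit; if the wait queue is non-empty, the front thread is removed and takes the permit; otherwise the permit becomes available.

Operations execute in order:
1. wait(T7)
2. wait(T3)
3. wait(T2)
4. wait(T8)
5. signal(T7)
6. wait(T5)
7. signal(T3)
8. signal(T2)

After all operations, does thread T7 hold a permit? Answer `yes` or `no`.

Step 1: wait(T7) -> count=0 queue=[] holders={T7}
Step 2: wait(T3) -> count=0 queue=[T3] holders={T7}
Step 3: wait(T2) -> count=0 queue=[T3,T2] holders={T7}
Step 4: wait(T8) -> count=0 queue=[T3,T2,T8] holders={T7}
Step 5: signal(T7) -> count=0 queue=[T2,T8] holders={T3}
Step 6: wait(T5) -> count=0 queue=[T2,T8,T5] holders={T3}
Step 7: signal(T3) -> count=0 queue=[T8,T5] holders={T2}
Step 8: signal(T2) -> count=0 queue=[T5] holders={T8}
Final holders: {T8} -> T7 not in holders

Answer: no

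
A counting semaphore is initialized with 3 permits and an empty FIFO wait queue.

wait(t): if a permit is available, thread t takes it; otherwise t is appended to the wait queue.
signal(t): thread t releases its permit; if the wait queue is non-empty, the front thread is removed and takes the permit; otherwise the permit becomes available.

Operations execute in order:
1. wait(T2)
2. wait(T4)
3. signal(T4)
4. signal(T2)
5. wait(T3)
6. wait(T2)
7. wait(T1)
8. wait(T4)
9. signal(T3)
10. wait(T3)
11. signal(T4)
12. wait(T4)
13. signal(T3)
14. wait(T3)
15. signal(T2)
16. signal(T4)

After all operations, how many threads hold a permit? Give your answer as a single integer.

Answer: 2

Derivation:
Step 1: wait(T2) -> count=2 queue=[] holders={T2}
Step 2: wait(T4) -> count=1 queue=[] holders={T2,T4}
Step 3: signal(T4) -> count=2 queue=[] holders={T2}
Step 4: signal(T2) -> count=3 queue=[] holders={none}
Step 5: wait(T3) -> count=2 queue=[] holders={T3}
Step 6: wait(T2) -> count=1 queue=[] holders={T2,T3}
Step 7: wait(T1) -> count=0 queue=[] holders={T1,T2,T3}
Step 8: wait(T4) -> count=0 queue=[T4] holders={T1,T2,T3}
Step 9: signal(T3) -> count=0 queue=[] holders={T1,T2,T4}
Step 10: wait(T3) -> count=0 queue=[T3] holders={T1,T2,T4}
Step 11: signal(T4) -> count=0 queue=[] holders={T1,T2,T3}
Step 12: wait(T4) -> count=0 queue=[T4] holders={T1,T2,T3}
Step 13: signal(T3) -> count=0 queue=[] holders={T1,T2,T4}
Step 14: wait(T3) -> count=0 queue=[T3] holders={T1,T2,T4}
Step 15: signal(T2) -> count=0 queue=[] holders={T1,T3,T4}
Step 16: signal(T4) -> count=1 queue=[] holders={T1,T3}
Final holders: {T1,T3} -> 2 thread(s)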